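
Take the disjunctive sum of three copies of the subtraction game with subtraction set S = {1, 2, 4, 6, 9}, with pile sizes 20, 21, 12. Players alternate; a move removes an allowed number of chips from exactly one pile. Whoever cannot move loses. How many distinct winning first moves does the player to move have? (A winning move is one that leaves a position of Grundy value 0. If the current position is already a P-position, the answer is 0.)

3

All piles use S = {1, 2, 4, 6, 9}:
n :  0  1  2  3  4  5  6  7  8  9 10 11 12 13 14 15 16 17 18 19 20 21
G :  0  1  2  0  1  2  3  4  0  1  2  0  1  2  3  4  0  1  2  0  1  2
Pile A: G(20) = 1.
Pile B: G(21) = 2.
Pile C: G(12) = 1.
Combined Grundy value = 1 ⊕ 2 ⊕ 1 = 2.
A winning move leaves total XOR = 0, i.e. changes one component's Grundy value g to g ⊕ X where X is the current total.
Pile A: need g' = 1⊕2 = 3. Options: 20−1→G=0, 20−2→G=2, 20−4→G=0, 20−6→G=3, 20−9→G=0. Hits: 1.
Pile B: need g' = 2⊕2 = 0. Options: 21−1→G=1, 21−2→G=0, 21−4→G=1, 21−6→G=4, 21−9→G=1. Hits: 1.
Pile C: need g' = 1⊕2 = 3. Options: 12−1→G=0, 12−2→G=2, 12−4→G=0, 12−6→G=3, 12−9→G=0. Hits: 1.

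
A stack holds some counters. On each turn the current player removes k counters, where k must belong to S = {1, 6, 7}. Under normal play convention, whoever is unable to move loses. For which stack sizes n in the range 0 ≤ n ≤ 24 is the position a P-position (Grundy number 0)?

0, 2, 4, 12, 14, 16, 24

n :  0  1  2  3  4  5  6  7  8  9 10 11 12 13 14 15 16 17 18 19 20 21 22 23 24
G :  0  1  0  1  0  1  2  3  2  3  2  3  0  1  0  1  0  1  2  3  2  3  2  3  0
P-positions are exactly the n with G(n) = 0.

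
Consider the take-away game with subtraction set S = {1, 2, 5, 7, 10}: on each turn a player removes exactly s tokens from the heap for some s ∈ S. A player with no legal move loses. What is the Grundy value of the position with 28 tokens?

1

G(0) = 0
G(1) = mex{0} = 1
G(2) = mex{1,0} = 2
G(3) = mex{2,1} = 0
G(4) = mex{0,2} = 1
G(5) = mex{1,0,0} = 2
G(6) = mex{2,1,1} = 0
G(7) = mex{0,2,2,0} = 1
G(8) = mex{1,0,0,1} = 2
G(9) = mex{2,1,1,2} = 0
G(10) = mex{0,2,2,0,0} = 1
G(11) = mex{1,0,0,1,1} = 2
G(12) = mex{2,1,1,2,2} = 0
G(13) = mex{0,2,2,0,0} = 1
G(14) = mex{1,0,0,1,1} = 2
G(15) = mex{2,1,1,2,2} = 0
G(16) = mex{0,2,2,0,0} = 1
G(17) = mex{1,0,0,1,1} = 2
G(18) = mex{2,1,1,2,2} = 0
G(19) = mex{0,2,2,0,0} = 1
G(20) = mex{1,0,0,1,1} = 2
G(21) = mex{2,1,1,2,2} = 0
G(22) = mex{0,2,2,0,0} = 1
G(23) = mex{1,0,0,1,1} = 2
G(24) = mex{2,1,1,2,2} = 0
G(25) = mex{0,2,2,0,0} = 1
G(26) = mex{1,0,0,1,1} = 2
G(27) = mex{2,1,1,2,2} = 0
G(28) = mex{0,2,2,0,0} = 1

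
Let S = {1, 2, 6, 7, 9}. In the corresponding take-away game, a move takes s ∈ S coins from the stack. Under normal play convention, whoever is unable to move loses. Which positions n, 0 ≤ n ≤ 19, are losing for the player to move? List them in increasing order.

0, 3, 8, 11, 16, 19

n :  0  1  2  3  4  5  6  7  8  9 10 11 12 13 14 15 16 17 18 19
G :  0  1  2  0  1  2  3  4  0  1  2  0  1  2  3  4  0  1  2  0
P-positions are exactly the n with G(n) = 0.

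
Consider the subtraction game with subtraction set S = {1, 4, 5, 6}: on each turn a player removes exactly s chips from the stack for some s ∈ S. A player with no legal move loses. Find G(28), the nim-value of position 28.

1

G(0) = 0
G(1) = mex{0} = 1
G(2) = mex{1} = 0
G(3) = mex{0} = 1
G(4) = mex{1,0} = 2
G(5) = mex{2,1,0} = 3
G(6) = mex{3,0,1,0} = 2
G(7) = mex{2,1,0,1} = 3
G(8) = mex{3,2,1,0} = 4
G(9) = mex{4,3,2,1} = 0
G(10) = mex{0,2,3,2} = 1
G(11) = mex{1,3,2,3} = 0
G(12) = mex{0,4,3,2} = 1
G(13) = mex{1,0,4,3} = 2
G(14) = mex{2,1,0,4} = 3
G(15) = mex{3,0,1,0} = 2
G(16) = mex{2,1,0,1} = 3
G(17) = mex{3,2,1,0} = 4
G(18) = mex{4,3,2,1} = 0
G(19) = mex{0,2,3,2} = 1
G(20) = mex{1,3,2,3} = 0
G(21) = mex{0,4,3,2} = 1
G(22) = mex{1,0,4,3} = 2
G(23) = mex{2,1,0,4} = 3
G(24) = mex{3,0,1,0} = 2
G(25) = mex{2,1,0,1} = 3
G(26) = mex{3,2,1,0} = 4
G(27) = mex{4,3,2,1} = 0
G(28) = mex{0,2,3,2} = 1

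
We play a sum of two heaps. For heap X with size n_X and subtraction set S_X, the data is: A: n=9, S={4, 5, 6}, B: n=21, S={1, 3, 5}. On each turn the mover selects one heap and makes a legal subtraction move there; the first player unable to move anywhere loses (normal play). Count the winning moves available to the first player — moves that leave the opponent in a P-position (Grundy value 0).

Heap A, S = {4, 5, 6}:
n : 0 1 2 3 4 5 6 7 8 9
G : 0 0 0 0 1 1 1 1 2 2
G_A(9) = 2.
Heap B, S = {1, 3, 5}:
n :  0  1  2  3  4  5  6  7  8  9 10 11 12 13 14 15 16 17 18 19 20 21
G :  0  1  0  1  0  1  0  1  0  1  0  1  0  1  0  1  0  1  0  1  0  1
G_B(21) = 1.
Combined Grundy value = 2 ⊕ 1 = 3.
A winning move leaves total XOR = 0, i.e. changes one component's Grundy value g to g ⊕ X where X is the current total.
Heap A: need g' = 2⊕3 = 1. Options: 9−4→G=1, 9−5→G=1, 9−6→G=0. Hits: 2.
Heap B: need g' = 1⊕3 = 2. Options: 21−1→G=0, 21−3→G=0, 21−5→G=0. Hits: 0.

2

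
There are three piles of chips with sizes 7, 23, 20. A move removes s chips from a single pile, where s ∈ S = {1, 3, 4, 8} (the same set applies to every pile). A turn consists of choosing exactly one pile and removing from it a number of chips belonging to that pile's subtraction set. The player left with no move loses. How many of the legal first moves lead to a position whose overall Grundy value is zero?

4

All piles use S = {1, 3, 4, 8}:
n :  0  1  2  3  4  5  6  7  8  9 10 11 12 13 14 15 16 17 18 19 20 21 22 23
G :  0  1  0  1  2  3  2  0  1  0  1  2  3  2  0  1  0  1  2  3  2  0  1  0
Pile A: G(7) = 0.
Pile B: G(23) = 0.
Pile C: G(20) = 2.
Combined Grundy value = 0 ⊕ 0 ⊕ 2 = 2.
A winning move leaves total XOR = 0, i.e. changes one component's Grundy value g to g ⊕ X where X is the current total.
Pile A: need g' = 0⊕2 = 2. Options: 7−1→G=2, 7−3→G=2, 7−4→G=1. Hits: 2.
Pile B: need g' = 0⊕2 = 2. Options: 23−1→G=1, 23−3→G=2, 23−4→G=3, 23−8→G=1. Hits: 1.
Pile C: need g' = 2⊕2 = 0. Options: 20−1→G=3, 20−3→G=1, 20−4→G=0, 20−8→G=3. Hits: 1.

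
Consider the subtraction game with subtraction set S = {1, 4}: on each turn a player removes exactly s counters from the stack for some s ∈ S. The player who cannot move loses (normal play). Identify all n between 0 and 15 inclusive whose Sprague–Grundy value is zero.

0, 2, 5, 7, 10, 12, 15

G(0) = 0
G(1) = mex{0} = 1
G(2) = mex{1} = 0
G(3) = mex{0} = 1
G(4) = mex{1,0} = 2
G(5) = mex{2,1} = 0
G(6) = mex{0,0} = 1
G(7) = mex{1,1} = 0
G(8) = mex{0,2} = 1
G(9) = mex{1,0} = 2
G(10) = mex{2,1} = 0
G(11) = mex{0,0} = 1
G(12) = mex{1,1} = 0
G(13) = mex{0,2} = 1
G(14) = mex{1,0} = 2
G(15) = mex{2,1} = 0
P-positions are exactly the n with G(n) = 0.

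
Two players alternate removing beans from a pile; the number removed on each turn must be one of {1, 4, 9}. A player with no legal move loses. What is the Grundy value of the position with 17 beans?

0

G(0) = 0
G(1) = mex{0} = 1
G(2) = mex{1} = 0
G(3) = mex{0} = 1
G(4) = mex{1,0} = 2
G(5) = mex{2,1} = 0
G(6) = mex{0,0} = 1
G(7) = mex{1,1} = 0
G(8) = mex{0,2} = 1
G(9) = mex{1,0,0} = 2
G(10) = mex{2,1,1} = 0
G(11) = mex{0,0,0} = 1
G(12) = mex{1,1,1} = 0
G(13) = mex{0,2,2} = 1
G(14) = mex{1,0,0} = 2
G(15) = mex{2,1,1} = 0
G(16) = mex{0,0,0} = 1
G(17) = mex{1,1,1} = 0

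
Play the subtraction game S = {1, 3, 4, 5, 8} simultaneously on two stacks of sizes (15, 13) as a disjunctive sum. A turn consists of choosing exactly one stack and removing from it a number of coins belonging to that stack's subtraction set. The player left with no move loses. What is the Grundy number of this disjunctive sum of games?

All stacks use S = {1, 3, 4, 5, 8}:
G(0) = 0
G(1) = mex{0} = 1
G(2) = mex{1} = 0
G(3) = mex{0,0} = 1
G(4) = mex{1,1,0} = 2
G(5) = mex{2,0,1,0} = 3
G(6) = mex{3,1,0,1} = 2
G(7) = mex{2,2,1,0} = 3
G(8) = mex{3,3,2,1,0} = 4
G(9) = mex{4,2,3,2,1} = 0
G(10) = mex{0,3,2,3,0} = 1
G(11) = mex{1,4,3,2,1} = 0
G(12) = mex{0,0,4,3,2} = 1
G(13) = mex{1,1,0,4,3} = 2
G(14) = mex{2,0,1,0,2} = 3
G(15) = mex{3,1,0,1,3} = 2
Stack A: G(15) = 2.
Stack B: G(13) = 2.
Combined Grundy value = 2 ⊕ 2 = 0.

0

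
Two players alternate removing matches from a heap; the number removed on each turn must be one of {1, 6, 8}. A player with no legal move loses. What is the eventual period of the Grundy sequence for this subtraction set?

7

G(0) = 0
G(1) = mex{0} = 1
G(2) = mex{1} = 0
G(3) = mex{0} = 1
G(4) = mex{1} = 0
G(5) = mex{0} = 1
G(6) = mex{1,0} = 2
G(7) = mex{2,1} = 0
G(8) = mex{0,0,0} = 1
G(9) = mex{1,1,1} = 0
G(10) = mex{0,0,0} = 1
G(11) = mex{1,1,1} = 0
G(12) = mex{0,2,0} = 1
G(13) = mex{1,0,1} = 2
G(14) = mex{2,1,2} = 0
G(15) = mex{0,0,0} = 1
G(16) = mex{1,1,1} = 0
G(n+7) = G(n) holds for n = 0,…,7 (a full window of length max(S) = 8), so the sequence is purely periodic with period 7.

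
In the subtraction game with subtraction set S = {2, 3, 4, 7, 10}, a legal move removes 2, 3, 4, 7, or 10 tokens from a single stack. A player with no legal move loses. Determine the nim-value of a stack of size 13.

G(0) = 0
G(1) = mex{} = 0
G(2) = mex{0} = 1
G(3) = mex{0,0} = 1
G(4) = mex{1,0,0} = 2
G(5) = mex{1,1,0} = 2
G(6) = mex{2,1,1} = 0
G(7) = mex{2,2,1,0} = 3
G(8) = mex{0,2,2,0} = 1
G(9) = mex{3,0,2,1} = 4
G(10) = mex{1,3,0,1,0} = 2
G(11) = mex{4,1,3,2,0} = 5
G(12) = mex{2,4,1,2,1} = 0
G(13) = mex{5,2,4,0,1} = 3

3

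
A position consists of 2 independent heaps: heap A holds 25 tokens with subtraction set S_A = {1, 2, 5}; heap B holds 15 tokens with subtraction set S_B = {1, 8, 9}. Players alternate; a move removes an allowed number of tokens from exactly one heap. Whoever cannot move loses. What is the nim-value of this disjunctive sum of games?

Heap A, S = {1, 2, 5}:
G(0) = 0
G(1) = mex{0} = 1
G(2) = mex{1,0} = 2
G(3) = mex{2,1} = 0
G(4) = mex{0,2} = 1
G(5) = mex{1,0,0} = 2
G(6) = mex{2,1,1} = 0
G(7) = mex{0,2,2} = 1
G(8) = mex{1,0,0} = 2
G(9) = mex{2,1,1} = 0
G(10) = mex{0,2,2} = 1
G(11) = mex{1,0,0} = 2
G(12) = mex{2,1,1} = 0
G(13) = mex{0,2,2} = 1
G(14) = mex{1,0,0} = 2
G(15) = mex{2,1,1} = 0
G(16) = mex{0,2,2} = 1
G(17) = mex{1,0,0} = 2
G(18) = mex{2,1,1} = 0
G(19) = mex{0,2,2} = 1
G(20) = mex{1,0,0} = 2
G(21) = mex{2,1,1} = 0
G(22) = mex{0,2,2} = 1
G(23) = mex{1,0,0} = 2
G(24) = mex{2,1,1} = 0
G(25) = mex{0,2,2} = 1
G_A(25) = 1.
Heap B, S = {1, 8, 9}:
G(0) = 0
G(1) = mex{0} = 1
G(2) = mex{1} = 0
G(3) = mex{0} = 1
G(4) = mex{1} = 0
G(5) = mex{0} = 1
G(6) = mex{1} = 0
G(7) = mex{0} = 1
G(8) = mex{1,0} = 2
G(9) = mex{2,1,0} = 3
G(10) = mex{3,0,1} = 2
G(11) = mex{2,1,0} = 3
G(12) = mex{3,0,1} = 2
G(13) = mex{2,1,0} = 3
G(14) = mex{3,0,1} = 2
G(15) = mex{2,1,0} = 3
G_B(15) = 3.
Combined Grundy value = 1 ⊕ 3 = 2.

2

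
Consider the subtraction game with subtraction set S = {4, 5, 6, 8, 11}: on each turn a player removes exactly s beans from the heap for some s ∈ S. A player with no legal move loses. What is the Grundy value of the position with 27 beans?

G(0) = 0
G(1) = mex{} = 0
G(2) = mex{} = 0
G(3) = mex{} = 0
G(4) = mex{0} = 1
G(5) = mex{0,0} = 1
G(6) = mex{0,0,0} = 1
G(7) = mex{0,0,0} = 1
G(8) = mex{1,0,0,0} = 2
G(9) = mex{1,1,0,0} = 2
G(10) = mex{1,1,1,0} = 2
G(11) = mex{1,1,1,0,0} = 2
G(12) = mex{2,1,1,1,0} = 3
G(13) = mex{2,2,1,1,0} = 3
G(14) = mex{2,2,2,1,0} = 3
G(15) = mex{2,2,2,1,1} = 0
G(16) = mex{3,2,2,2,1} = 0
G(17) = mex{3,3,2,2,1} = 0
G(18) = mex{3,3,3,2,1} = 0
G(19) = mex{0,3,3,2,2} = 1
G(20) = mex{0,0,3,3,2} = 1
G(21) = mex{0,0,0,3,2} = 1
G(22) = mex{0,0,0,3,2} = 1
G(23) = mex{1,0,0,0,3} = 2
G(24) = mex{1,1,0,0,3} = 2
G(25) = mex{1,1,1,0,3} = 2
G(26) = mex{1,1,1,0,0} = 2
G(27) = mex{2,1,1,1,0} = 3

3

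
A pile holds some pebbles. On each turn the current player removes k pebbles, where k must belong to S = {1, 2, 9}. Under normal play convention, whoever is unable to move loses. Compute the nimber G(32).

2

G(0) = 0
G(1) = mex{0} = 1
G(2) = mex{1,0} = 2
G(3) = mex{2,1} = 0
G(4) = mex{0,2} = 1
G(5) = mex{1,0} = 2
G(6) = mex{2,1} = 0
G(7) = mex{0,2} = 1
G(8) = mex{1,0} = 2
G(9) = mex{2,1,0} = 3
G(10) = mex{3,2,1} = 0
G(11) = mex{0,3,2} = 1
G(12) = mex{1,0,0} = 2
G(13) = mex{2,1,1} = 0
G(14) = mex{0,2,2} = 1
G(15) = mex{1,0,0} = 2
G(16) = mex{2,1,1} = 0
G(17) = mex{0,2,2} = 1
G(18) = mex{1,0,3} = 2
G(19) = mex{2,1,0} = 3
G(20) = mex{3,2,1} = 0
G(21) = mex{0,3,2} = 1
G(22) = mex{1,0,0} = 2
G(23) = mex{2,1,1} = 0
G(24) = mex{0,2,2} = 1
G(25) = mex{1,0,0} = 2
G(26) = mex{2,1,1} = 0
G(27) = mex{0,2,2} = 1
G(28) = mex{1,0,3} = 2
G(29) = mex{2,1,0} = 3
G(30) = mex{3,2,1} = 0
G(31) = mex{0,3,2} = 1
G(32) = mex{1,0,0} = 2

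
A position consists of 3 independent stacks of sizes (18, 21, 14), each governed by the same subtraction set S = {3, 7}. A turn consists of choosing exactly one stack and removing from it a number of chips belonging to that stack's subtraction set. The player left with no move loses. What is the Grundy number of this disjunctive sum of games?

All stacks use S = {3, 7}:
n :  0  1  2  3  4  5  6  7  8  9 10 11 12 13 14 15 16 17 18 19 20 21
G :  0  0  0  1  1  1  0  2  2  1  0  0  0  1  1  1  0  2  2  1  0  0
Stack A: G(18) = 2.
Stack B: G(21) = 0.
Stack C: G(14) = 1.
Combined Grundy value = 2 ⊕ 0 ⊕ 1 = 3.

3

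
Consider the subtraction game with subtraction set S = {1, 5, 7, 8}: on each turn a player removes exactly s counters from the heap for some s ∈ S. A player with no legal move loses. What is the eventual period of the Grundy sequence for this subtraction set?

G(0) = 0
G(1) = mex{0} = 1
G(2) = mex{1} = 0
G(3) = mex{0} = 1
G(4) = mex{1} = 0
G(5) = mex{0,0} = 1
G(6) = mex{1,1} = 0
G(7) = mex{0,0,0} = 1
G(8) = mex{1,1,1,0} = 2
G(9) = mex{2,0,0,1} = 3
G(10) = mex{3,1,1,0} = 2
G(11) = mex{2,0,0,1} = 3
G(12) = mex{3,1,1,0} = 2
G(13) = mex{2,2,0,1} = 3
G(14) = mex{3,3,1,0} = 2
G(15) = mex{2,2,2,1} = 0
G(16) = mex{0,3,3,2} = 1
G(17) = mex{1,2,2,3} = 0
G(18) = mex{0,3,3,2} = 1
G(19) = mex{1,2,2,3} = 0
G(20) = mex{0,0,3,2} = 1
G(21) = mex{1,1,2,3} = 0
G(22) = mex{0,0,0,2} = 1
G(23) = mex{1,1,1,0} = 2
G(24) = mex{2,0,0,1} = 3
G(25) = mex{3,1,1,0} = 2
G(26) = mex{2,0,0,1} = 3
G(27) = mex{3,1,1,0} = 2
G(28) = mex{2,2,0,1} = 3
G(29) = mex{3,3,1,0} = 2
G(30) = mex{2,2,2,1} = 0
G(31) = mex{0,3,3,2} = 1
G(n+15) = G(n) holds for n = 0,…,7 (a full window of length max(S) = 8), so the sequence is purely periodic with period 15.

15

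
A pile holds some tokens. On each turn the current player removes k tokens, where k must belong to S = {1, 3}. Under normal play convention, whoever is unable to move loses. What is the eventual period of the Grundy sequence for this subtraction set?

n :  0  1  2  3  4  5  6  7  8  9 10 11 12 13 14
G :  0  1  0  1  0  1  0  1  0  1  0  1  0  1  0
G(n+2) = G(n) holds for n = 0,…,2 (a full window of length max(S) = 3), so the sequence is purely periodic with period 2.

2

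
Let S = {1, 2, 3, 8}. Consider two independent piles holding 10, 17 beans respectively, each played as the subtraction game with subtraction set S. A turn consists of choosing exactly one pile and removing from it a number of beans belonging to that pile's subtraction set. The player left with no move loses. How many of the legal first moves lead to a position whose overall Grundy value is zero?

2

All piles use S = {1, 2, 3, 8}:
n :  0  1  2  3  4  5  6  7  8  9 10 11 12 13 14 15 16 17
G :  0  1  2  3  0  1  2  3  4  0  1  2  3  0  1  2  3  4
Pile A: G(10) = 1.
Pile B: G(17) = 4.
Combined Grundy value = 1 ⊕ 4 = 5.
A winning move leaves total XOR = 0, i.e. changes one component's Grundy value g to g ⊕ X where X is the current total.
Pile A: need g' = 1⊕5 = 4. Options: 10−1→G=0, 10−2→G=4, 10−3→G=3, 10−8→G=2. Hits: 1.
Pile B: need g' = 4⊕5 = 1. Options: 17−1→G=3, 17−2→G=2, 17−3→G=1, 17−8→G=0. Hits: 1.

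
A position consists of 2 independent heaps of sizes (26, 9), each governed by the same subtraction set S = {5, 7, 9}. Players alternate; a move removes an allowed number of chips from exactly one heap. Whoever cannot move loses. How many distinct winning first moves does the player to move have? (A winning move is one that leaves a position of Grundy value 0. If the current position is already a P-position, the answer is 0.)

All heaps use S = {5, 7, 9}:
G(0) = 0
G(1) = mex{} = 0
G(2) = mex{} = 0
G(3) = mex{} = 0
G(4) = mex{} = 0
G(5) = mex{0} = 1
G(6) = mex{0} = 1
G(7) = mex{0,0} = 1
G(8) = mex{0,0} = 1
G(9) = mex{0,0,0} = 1
G(10) = mex{1,0,0} = 2
G(11) = mex{1,0,0} = 2
G(12) = mex{1,1,0} = 2
G(13) = mex{1,1,0} = 2
G(14) = mex{1,1,1} = 0
G(15) = mex{2,1,1} = 0
G(16) = mex{2,1,1} = 0
G(17) = mex{2,2,1} = 0
G(18) = mex{2,2,1} = 0
G(19) = mex{0,2,2} = 1
G(20) = mex{0,2,2} = 1
G(21) = mex{0,0,2} = 1
G(22) = mex{0,0,2} = 1
G(23) = mex{0,0,0} = 1
G(24) = mex{1,0,0} = 2
G(25) = mex{1,0,0} = 2
G(26) = mex{1,1,0} = 2
Heap A: G(26) = 2.
Heap B: G(9) = 1.
Combined Grundy value = 2 ⊕ 1 = 3.
A winning move leaves total XOR = 0, i.e. changes one component's Grundy value g to g ⊕ X where X is the current total.
Heap A: need g' = 2⊕3 = 1. Options: 26−5→G=1, 26−7→G=1, 26−9→G=0. Hits: 2.
Heap B: need g' = 1⊕3 = 2. Options: 9−5→G=0, 9−7→G=0, 9−9→G=0. Hits: 0.

2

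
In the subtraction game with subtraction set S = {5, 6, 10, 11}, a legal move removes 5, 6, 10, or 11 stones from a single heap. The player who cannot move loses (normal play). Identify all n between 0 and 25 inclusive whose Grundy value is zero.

0, 1, 2, 3, 4, 16, 17, 18, 19, 20

G(0) = 0
G(1) = mex{} = 0
G(2) = mex{} = 0
G(3) = mex{} = 0
G(4) = mex{} = 0
G(5) = mex{0} = 1
G(6) = mex{0,0} = 1
G(7) = mex{0,0} = 1
G(8) = mex{0,0} = 1
G(9) = mex{0,0} = 1
G(10) = mex{1,0,0} = 2
G(11) = mex{1,1,0,0} = 2
G(12) = mex{1,1,0,0} = 2
G(13) = mex{1,1,0,0} = 2
G(14) = mex{1,1,0,0} = 2
G(15) = mex{2,1,1,0} = 3
G(16) = mex{2,2,1,1} = 0
G(17) = mex{2,2,1,1} = 0
G(18) = mex{2,2,1,1} = 0
G(19) = mex{2,2,1,1} = 0
G(20) = mex{3,2,2,1} = 0
G(21) = mex{0,3,2,2} = 1
G(22) = mex{0,0,2,2} = 1
G(23) = mex{0,0,2,2} = 1
G(24) = mex{0,0,2,2} = 1
G(25) = mex{0,0,3,2} = 1
P-positions are exactly the n with G(n) = 0.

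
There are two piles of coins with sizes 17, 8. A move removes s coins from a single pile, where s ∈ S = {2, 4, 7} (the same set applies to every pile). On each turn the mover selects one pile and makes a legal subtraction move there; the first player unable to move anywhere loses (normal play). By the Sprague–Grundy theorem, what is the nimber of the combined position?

0

All piles use S = {2, 4, 7}:
n :  0  1  2  3  4  5  6  7  8  9 10 11 12 13 14 15 16 17
G :  0  0  1  1  2  2  0  3  1  0  2  1  0  2  1  0  2  1
Pile A: G(17) = 1.
Pile B: G(8) = 1.
Combined Grundy value = 1 ⊕ 1 = 0.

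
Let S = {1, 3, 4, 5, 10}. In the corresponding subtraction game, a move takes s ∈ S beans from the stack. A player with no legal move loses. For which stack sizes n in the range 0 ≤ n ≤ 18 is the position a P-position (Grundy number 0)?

0, 2, 8, 14, 16

G(0) = 0
G(1) = mex{0} = 1
G(2) = mex{1} = 0
G(3) = mex{0,0} = 1
G(4) = mex{1,1,0} = 2
G(5) = mex{2,0,1,0} = 3
G(6) = mex{3,1,0,1} = 2
G(7) = mex{2,2,1,0} = 3
G(8) = mex{3,3,2,1} = 0
G(9) = mex{0,2,3,2} = 1
G(10) = mex{1,3,2,3,0} = 4
G(11) = mex{4,0,3,2,1} = 5
G(12) = mex{5,1,0,3,0} = 2
G(13) = mex{2,4,1,0,1} = 3
G(14) = mex{3,5,4,1,2} = 0
G(15) = mex{0,2,5,4,3} = 1
G(16) = mex{1,3,2,5,2} = 0
G(17) = mex{0,0,3,2,3} = 1
G(18) = mex{1,1,0,3,0} = 2
P-positions are exactly the n with G(n) = 0.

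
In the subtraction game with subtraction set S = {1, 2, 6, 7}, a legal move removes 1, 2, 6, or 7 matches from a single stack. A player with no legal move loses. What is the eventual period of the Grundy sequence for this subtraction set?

G(0) = 0
G(1) = mex{0} = 1
G(2) = mex{1,0} = 2
G(3) = mex{2,1} = 0
G(4) = mex{0,2} = 1
G(5) = mex{1,0} = 2
G(6) = mex{2,1,0} = 3
G(7) = mex{3,2,1,0} = 4
G(8) = mex{4,3,2,1} = 0
G(9) = mex{0,4,0,2} = 1
G(10) = mex{1,0,1,0} = 2
G(11) = mex{2,1,2,1} = 0
G(12) = mex{0,2,3,2} = 1
G(13) = mex{1,0,4,3} = 2
G(14) = mex{2,1,0,4} = 3
G(15) = mex{3,2,1,0} = 4
G(16) = mex{4,3,2,1} = 0
G(17) = mex{0,4,0,2} = 1
G(n+8) = G(n) holds for n = 0,…,6 (a full window of length max(S) = 7), so the sequence is purely periodic with period 8.

8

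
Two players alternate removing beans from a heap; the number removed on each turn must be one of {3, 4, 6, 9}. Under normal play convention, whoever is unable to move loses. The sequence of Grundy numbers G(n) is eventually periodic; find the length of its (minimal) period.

12

n :  0  1  2  3  4  5  6  7  8  9 10 11 12 13 14 15 16 17 18 19 20 21 22 23 24 25
G :  0  0  0  1  1  1  2  2  2  3  3  3  0  0  0  1  1  1  2  2  2  3  3  3  0  0
G(n+12) = G(n) holds for n = 0,…,8 (a full window of length max(S) = 9), so the sequence is purely periodic with period 12.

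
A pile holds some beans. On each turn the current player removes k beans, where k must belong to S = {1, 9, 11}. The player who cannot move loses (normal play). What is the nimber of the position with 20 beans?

0

G(0) = 0
G(1) = mex{0} = 1
G(2) = mex{1} = 0
G(3) = mex{0} = 1
G(4) = mex{1} = 0
G(5) = mex{0} = 1
G(6) = mex{1} = 0
G(7) = mex{0} = 1
G(8) = mex{1} = 0
G(9) = mex{0,0} = 1
G(10) = mex{1,1} = 0
G(11) = mex{0,0,0} = 1
G(12) = mex{1,1,1} = 0
G(13) = mex{0,0,0} = 1
G(14) = mex{1,1,1} = 0
G(15) = mex{0,0,0} = 1
G(16) = mex{1,1,1} = 0
G(17) = mex{0,0,0} = 1
G(18) = mex{1,1,1} = 0
G(19) = mex{0,0,0} = 1
G(20) = mex{1,1,1} = 0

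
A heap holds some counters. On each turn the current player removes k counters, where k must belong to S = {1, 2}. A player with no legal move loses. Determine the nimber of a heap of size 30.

0

G(0) = 0
G(1) = mex{0} = 1
G(2) = mex{1,0} = 2
G(3) = mex{2,1} = 0
G(4) = mex{0,2} = 1
G(5) = mex{1,0} = 2
G(6) = mex{2,1} = 0
G(7) = mex{0,2} = 1
G(8) = mex{1,0} = 2
G(9) = mex{2,1} = 0
G(10) = mex{0,2} = 1
G(11) = mex{1,0} = 2
G(12) = mex{2,1} = 0
G(13) = mex{0,2} = 1
G(14) = mex{1,0} = 2
G(15) = mex{2,1} = 0
G(16) = mex{0,2} = 1
G(17) = mex{1,0} = 2
G(18) = mex{2,1} = 0
G(19) = mex{0,2} = 1
G(20) = mex{1,0} = 2
G(21) = mex{2,1} = 0
G(22) = mex{0,2} = 1
G(23) = mex{1,0} = 2
G(24) = mex{2,1} = 0
G(25) = mex{0,2} = 1
G(26) = mex{1,0} = 2
G(27) = mex{2,1} = 0
G(28) = mex{0,2} = 1
G(29) = mex{1,0} = 2
G(30) = mex{2,1} = 0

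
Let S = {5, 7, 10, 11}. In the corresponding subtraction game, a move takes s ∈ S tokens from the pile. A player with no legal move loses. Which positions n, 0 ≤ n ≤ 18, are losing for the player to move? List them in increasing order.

G(0) = 0
G(1) = mex{} = 0
G(2) = mex{} = 0
G(3) = mex{} = 0
G(4) = mex{} = 0
G(5) = mex{0} = 1
G(6) = mex{0} = 1
G(7) = mex{0,0} = 1
G(8) = mex{0,0} = 1
G(9) = mex{0,0} = 1
G(10) = mex{1,0,0} = 2
G(11) = mex{1,0,0,0} = 2
G(12) = mex{1,1,0,0} = 2
G(13) = mex{1,1,0,0} = 2
G(14) = mex{1,1,0,0} = 2
G(15) = mex{2,1,1,0} = 3
G(16) = mex{2,1,1,1} = 0
G(17) = mex{2,2,1,1} = 0
G(18) = mex{2,2,1,1} = 0
P-positions are exactly the n with G(n) = 0.

0, 1, 2, 3, 4, 16, 17, 18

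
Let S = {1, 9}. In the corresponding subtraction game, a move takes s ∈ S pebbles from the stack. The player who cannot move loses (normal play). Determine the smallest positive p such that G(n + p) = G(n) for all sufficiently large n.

2

G(0) = 0
G(1) = mex{0} = 1
G(2) = mex{1} = 0
G(3) = mex{0} = 1
G(4) = mex{1} = 0
G(5) = mex{0} = 1
G(6) = mex{1} = 0
G(7) = mex{0} = 1
G(8) = mex{1} = 0
G(9) = mex{0,0} = 1
G(10) = mex{1,1} = 0
G(11) = mex{0,0} = 1
G(12) = mex{1,1} = 0
G(13) = mex{0,0} = 1
G(14) = mex{1,1} = 0
G(n+2) = G(n) holds for n = 0,…,8 (a full window of length max(S) = 9), so the sequence is purely periodic with period 2.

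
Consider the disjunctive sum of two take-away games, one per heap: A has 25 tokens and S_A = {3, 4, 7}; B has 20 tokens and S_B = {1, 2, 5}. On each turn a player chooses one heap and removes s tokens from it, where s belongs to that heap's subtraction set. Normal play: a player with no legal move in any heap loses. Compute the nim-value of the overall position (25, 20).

Heap A, S = {3, 4, 7}:
n :  0  1  2  3  4  5  6  7  8  9 10 11 12 13 14 15 16 17 18 19 20 21 22 23 24 25
G :  0  0  0  1  1  1  2  2  2  3  0  0  0  1  1  1  2  2  2  3  0  0  0  1  1  1
G_A(25) = 1.
Heap B, S = {1, 2, 5}:
G(0) = 0
G(1) = mex{0} = 1
G(2) = mex{1,0} = 2
G(3) = mex{2,1} = 0
G(4) = mex{0,2} = 1
G(5) = mex{1,0,0} = 2
G(6) = mex{2,1,1} = 0
G(7) = mex{0,2,2} = 1
G(8) = mex{1,0,0} = 2
G(9) = mex{2,1,1} = 0
G(10) = mex{0,2,2} = 1
G(11) = mex{1,0,0} = 2
G(12) = mex{2,1,1} = 0
G(13) = mex{0,2,2} = 1
G(14) = mex{1,0,0} = 2
G(15) = mex{2,1,1} = 0
G(16) = mex{0,2,2} = 1
G(17) = mex{1,0,0} = 2
G(18) = mex{2,1,1} = 0
G(19) = mex{0,2,2} = 1
G(20) = mex{1,0,0} = 2
G_B(20) = 2.
Combined Grundy value = 1 ⊕ 2 = 3.

3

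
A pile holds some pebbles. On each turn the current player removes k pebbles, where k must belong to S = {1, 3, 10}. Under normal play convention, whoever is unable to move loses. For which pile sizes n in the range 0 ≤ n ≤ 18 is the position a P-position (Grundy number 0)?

0, 2, 4, 6, 8, 13, 15, 17

n :  0  1  2  3  4  5  6  7  8  9 10 11 12 13 14 15 16 17 18
G :  0  1  0  1  0  1  0  1  0  1  2  3  2  0  1  0  1  0  1
P-positions are exactly the n with G(n) = 0.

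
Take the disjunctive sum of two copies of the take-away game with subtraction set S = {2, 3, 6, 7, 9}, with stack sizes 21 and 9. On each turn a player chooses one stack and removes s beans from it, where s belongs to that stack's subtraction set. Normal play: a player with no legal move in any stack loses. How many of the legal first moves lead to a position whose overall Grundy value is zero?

0

All stacks use S = {2, 3, 6, 7, 9}:
G(0) = 0
G(1) = mex{} = 0
G(2) = mex{0} = 1
G(3) = mex{0,0} = 1
G(4) = mex{1,0} = 2
G(5) = mex{1,1} = 0
G(6) = mex{2,1,0} = 3
G(7) = mex{0,2,0,0} = 1
G(8) = mex{3,0,1,0} = 2
G(9) = mex{1,3,1,1,0} = 2
G(10) = mex{2,1,2,1,0} = 3
G(11) = mex{2,2,0,2,1} = 3
G(12) = mex{3,2,3,0,1} = 4
G(13) = mex{3,3,1,3,2} = 0
G(14) = mex{4,3,2,1,0} = 5
G(15) = mex{0,4,2,2,3} = 1
G(16) = mex{5,0,3,2,1} = 4
G(17) = mex{1,5,3,3,2} = 0
G(18) = mex{4,1,4,3,2} = 0
G(19) = mex{0,4,0,4,3} = 1
G(20) = mex{0,0,5,0,3} = 1
G(21) = mex{1,0,1,5,4} = 2
Stack A: G(21) = 2.
Stack B: G(9) = 2.
Combined Grundy value = 2 ⊕ 2 = 0.
A winning move leaves total XOR = 0, i.e. changes one component's Grundy value g to g ⊕ X where X is the current total.
Stack A: target g' = 2⊕0 = 2, but every legal move changes the Grundy value (mex property), so 0 moves.
Stack B: target g' = 2⊕0 = 2, but every legal move changes the Grundy value (mex property), so 0 moves.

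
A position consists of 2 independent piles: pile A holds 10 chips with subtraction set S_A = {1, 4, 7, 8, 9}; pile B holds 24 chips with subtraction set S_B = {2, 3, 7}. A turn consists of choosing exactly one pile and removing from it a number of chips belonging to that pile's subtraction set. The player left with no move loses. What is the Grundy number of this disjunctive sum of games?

Pile A, S = {1, 4, 7, 8, 9}:
G(0) = 0
G(1) = mex{0} = 1
G(2) = mex{1} = 0
G(3) = mex{0} = 1
G(4) = mex{1,0} = 2
G(5) = mex{2,1} = 0
G(6) = mex{0,0} = 1
G(7) = mex{1,1,0} = 2
G(8) = mex{2,2,1,0} = 3
G(9) = mex{3,0,0,1,0} = 2
G(10) = mex{2,1,1,0,1} = 3
G_A(10) = 3.
Pile B, S = {2, 3, 7}:
G(0) = 0
G(1) = mex{} = 0
G(2) = mex{0} = 1
G(3) = mex{0,0} = 1
G(4) = mex{1,0} = 2
G(5) = mex{1,1} = 0
G(6) = mex{2,1} = 0
G(7) = mex{0,2,0} = 1
G(8) = mex{0,0,0} = 1
G(9) = mex{1,0,1} = 2
G(10) = mex{1,1,1} = 0
G(11) = mex{2,1,2} = 0
G(12) = mex{0,2,0} = 1
G(13) = mex{0,0,0} = 1
G(14) = mex{1,0,1} = 2
G(15) = mex{1,1,1} = 0
G(16) = mex{2,1,2} = 0
G(17) = mex{0,2,0} = 1
G(18) = mex{0,0,0} = 1
G(19) = mex{1,0,1} = 2
G(20) = mex{1,1,1} = 0
G(21) = mex{2,1,2} = 0
G(22) = mex{0,2,0} = 1
G(23) = mex{0,0,0} = 1
G(24) = mex{1,0,1} = 2
G_B(24) = 2.
Combined Grundy value = 3 ⊕ 2 = 1.

1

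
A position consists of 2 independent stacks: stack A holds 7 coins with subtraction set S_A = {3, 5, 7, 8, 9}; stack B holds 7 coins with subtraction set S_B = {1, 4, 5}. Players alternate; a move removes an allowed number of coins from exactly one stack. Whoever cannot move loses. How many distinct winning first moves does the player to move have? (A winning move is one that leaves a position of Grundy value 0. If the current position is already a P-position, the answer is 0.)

1

Stack A, S = {3, 5, 7, 8, 9}:
n : 0 1 2 3 4 5 6 7
G : 0 0 0 1 1 1 2 2
G_A(7) = 2.
Stack B, S = {1, 4, 5}:
G(0) = 0
G(1) = mex{0} = 1
G(2) = mex{1} = 0
G(3) = mex{0} = 1
G(4) = mex{1,0} = 2
G(5) = mex{2,1,0} = 3
G(6) = mex{3,0,1} = 2
G(7) = mex{2,1,0} = 3
G_B(7) = 3.
Combined Grundy value = 2 ⊕ 3 = 1.
A winning move leaves total XOR = 0, i.e. changes one component's Grundy value g to g ⊕ X where X is the current total.
Stack A: need g' = 2⊕1 = 3. Options: 7−3→G=1, 7−5→G=0, 7−7→G=0. Hits: 0.
Stack B: need g' = 3⊕1 = 2. Options: 7−1→G=2, 7−4→G=1, 7−5→G=0. Hits: 1.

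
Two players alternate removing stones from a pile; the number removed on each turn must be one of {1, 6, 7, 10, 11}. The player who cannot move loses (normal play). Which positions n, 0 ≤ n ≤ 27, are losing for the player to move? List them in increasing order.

0, 2, 4, 16, 18, 20

n :  0  1  2  3  4  5  6  7  8  9 10 11 12 13 14 15 16 17 18 19 20 21 22 23 24 25 26 27
G :  0  1  0  1  0  1  2  3  2  3  2  3  4  5  4  5  0  1  0  1  0  1  2  3  2  3  2  3
P-positions are exactly the n with G(n) = 0.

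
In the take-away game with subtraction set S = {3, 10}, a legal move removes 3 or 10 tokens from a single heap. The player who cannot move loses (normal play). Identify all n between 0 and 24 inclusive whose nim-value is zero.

0, 1, 2, 6, 7, 8, 13, 14, 15, 19, 20, 21

G(0) = 0
G(1) = mex{} = 0
G(2) = mex{} = 0
G(3) = mex{0} = 1
G(4) = mex{0} = 1
G(5) = mex{0} = 1
G(6) = mex{1} = 0
G(7) = mex{1} = 0
G(8) = mex{1} = 0
G(9) = mex{0} = 1
G(10) = mex{0,0} = 1
G(11) = mex{0,0} = 1
G(12) = mex{1,0} = 2
G(13) = mex{1,1} = 0
G(14) = mex{1,1} = 0
G(15) = mex{2,1} = 0
G(16) = mex{0,0} = 1
G(17) = mex{0,0} = 1
G(18) = mex{0,0} = 1
G(19) = mex{1,1} = 0
G(20) = mex{1,1} = 0
G(21) = mex{1,1} = 0
G(22) = mex{0,2} = 1
G(23) = mex{0,0} = 1
G(24) = mex{0,0} = 1
P-positions are exactly the n with G(n) = 0.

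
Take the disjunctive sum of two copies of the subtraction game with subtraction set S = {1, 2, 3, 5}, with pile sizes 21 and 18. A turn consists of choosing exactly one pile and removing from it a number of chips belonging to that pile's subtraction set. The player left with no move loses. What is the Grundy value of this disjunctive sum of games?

3

All piles use S = {1, 2, 3, 5}:
G(0) = 0
G(1) = mex{0} = 1
G(2) = mex{1,0} = 2
G(3) = mex{2,1,0} = 3
G(4) = mex{3,2,1} = 0
G(5) = mex{0,3,2,0} = 1
G(6) = mex{1,0,3,1} = 2
G(7) = mex{2,1,0,2} = 3
G(8) = mex{3,2,1,3} = 0
G(9) = mex{0,3,2,0} = 1
G(10) = mex{1,0,3,1} = 2
G(11) = mex{2,1,0,2} = 3
G(12) = mex{3,2,1,3} = 0
G(13) = mex{0,3,2,0} = 1
G(14) = mex{1,0,3,1} = 2
G(15) = mex{2,1,0,2} = 3
G(16) = mex{3,2,1,3} = 0
G(17) = mex{0,3,2,0} = 1
G(18) = mex{1,0,3,1} = 2
G(19) = mex{2,1,0,2} = 3
G(20) = mex{3,2,1,3} = 0
G(21) = mex{0,3,2,0} = 1
Pile A: G(21) = 1.
Pile B: G(18) = 2.
Combined Grundy value = 1 ⊕ 2 = 3.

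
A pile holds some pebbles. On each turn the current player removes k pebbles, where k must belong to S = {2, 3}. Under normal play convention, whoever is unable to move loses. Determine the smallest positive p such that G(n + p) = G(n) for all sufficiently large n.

5

G(0) = 0
G(1) = mex{} = 0
G(2) = mex{0} = 1
G(3) = mex{0,0} = 1
G(4) = mex{1,0} = 2
G(5) = mex{1,1} = 0
G(6) = mex{2,1} = 0
G(7) = mex{0,2} = 1
G(8) = mex{0,0} = 1
G(9) = mex{1,0} = 2
G(10) = mex{1,1} = 0
G(11) = mex{2,1} = 0
G(12) = mex{0,2} = 1
G(13) = mex{0,0} = 1
G(14) = mex{1,0} = 2
G(n+5) = G(n) holds for n = 0,…,2 (a full window of length max(S) = 3), so the sequence is purely periodic with period 5.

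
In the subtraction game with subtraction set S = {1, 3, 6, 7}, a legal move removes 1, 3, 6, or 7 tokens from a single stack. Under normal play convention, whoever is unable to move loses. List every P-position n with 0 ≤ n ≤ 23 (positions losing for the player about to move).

0, 2, 4, 12, 14, 16

G(0) = 0
G(1) = mex{0} = 1
G(2) = mex{1} = 0
G(3) = mex{0,0} = 1
G(4) = mex{1,1} = 0
G(5) = mex{0,0} = 1
G(6) = mex{1,1,0} = 2
G(7) = mex{2,0,1,0} = 3
G(8) = mex{3,1,0,1} = 2
G(9) = mex{2,2,1,0} = 3
G(10) = mex{3,3,0,1} = 2
G(11) = mex{2,2,1,0} = 3
G(12) = mex{3,3,2,1} = 0
G(13) = mex{0,2,3,2} = 1
G(14) = mex{1,3,2,3} = 0
G(15) = mex{0,0,3,2} = 1
G(16) = mex{1,1,2,3} = 0
G(17) = mex{0,0,3,2} = 1
G(18) = mex{1,1,0,3} = 2
G(19) = mex{2,0,1,0} = 3
G(20) = mex{3,1,0,1} = 2
G(21) = mex{2,2,1,0} = 3
G(22) = mex{3,3,0,1} = 2
G(23) = mex{2,2,1,0} = 3
P-positions are exactly the n with G(n) = 0.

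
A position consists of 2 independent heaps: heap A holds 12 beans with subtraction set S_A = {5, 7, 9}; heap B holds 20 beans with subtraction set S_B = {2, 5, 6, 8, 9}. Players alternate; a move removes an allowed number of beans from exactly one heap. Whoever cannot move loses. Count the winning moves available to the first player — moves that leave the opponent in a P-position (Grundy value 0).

Heap A, S = {5, 7, 9}:
G(0) = 0
G(1) = mex{} = 0
G(2) = mex{} = 0
G(3) = mex{} = 0
G(4) = mex{} = 0
G(5) = mex{0} = 1
G(6) = mex{0} = 1
G(7) = mex{0,0} = 1
G(8) = mex{0,0} = 1
G(9) = mex{0,0,0} = 1
G(10) = mex{1,0,0} = 2
G(11) = mex{1,0,0} = 2
G(12) = mex{1,1,0} = 2
G_A(12) = 2.
Heap B, S = {2, 5, 6, 8, 9}:
n :  0  1  2  3  4  5  6  7  8  9 10 11 12 13 14 15 16 17 18 19 20
G :  0  0  1  1  0  2  1  3  2  2  3  0  2  1  0  0  1  1  0  2  1
G_B(20) = 1.
Combined Grundy value = 2 ⊕ 1 = 3.
A winning move leaves total XOR = 0, i.e. changes one component's Grundy value g to g ⊕ X where X is the current total.
Heap A: need g' = 2⊕3 = 1. Options: 12−5→G=1, 12−7→G=1, 12−9→G=0. Hits: 2.
Heap B: need g' = 1⊕3 = 2. Options: 20−2→G=0, 20−5→G=0, 20−6→G=0, 20−8→G=2, 20−9→G=0. Hits: 1.

3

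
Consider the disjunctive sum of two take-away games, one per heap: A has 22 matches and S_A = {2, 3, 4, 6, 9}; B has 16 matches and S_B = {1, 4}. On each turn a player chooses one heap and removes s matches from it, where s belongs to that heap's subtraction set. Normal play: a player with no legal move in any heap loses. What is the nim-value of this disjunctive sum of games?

3

Heap A, S = {2, 3, 4, 6, 9}:
n :  0  1  2  3  4  5  6  7  8  9 10 11 12 13 14 15 16 17 18 19 20 21 22
G :  0  0  1  1  2  2  3  3  0  4  1  5  2  0  3  1  4  2  0  3  1  4  2
G_A(22) = 2.
Heap B, S = {1, 4}:
G(0) = 0
G(1) = mex{0} = 1
G(2) = mex{1} = 0
G(3) = mex{0} = 1
G(4) = mex{1,0} = 2
G(5) = mex{2,1} = 0
G(6) = mex{0,0} = 1
G(7) = mex{1,1} = 0
G(8) = mex{0,2} = 1
G(9) = mex{1,0} = 2
G(10) = mex{2,1} = 0
G(11) = mex{0,0} = 1
G(12) = mex{1,1} = 0
G(13) = mex{0,2} = 1
G(14) = mex{1,0} = 2
G(15) = mex{2,1} = 0
G(16) = mex{0,0} = 1
G_B(16) = 1.
Combined Grundy value = 2 ⊕ 1 = 3.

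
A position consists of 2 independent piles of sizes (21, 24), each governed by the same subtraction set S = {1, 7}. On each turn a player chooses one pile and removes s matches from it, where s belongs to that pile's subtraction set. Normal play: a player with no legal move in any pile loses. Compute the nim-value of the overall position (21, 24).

1

All piles use S = {1, 7}:
G(0) = 0
G(1) = mex{0} = 1
G(2) = mex{1} = 0
G(3) = mex{0} = 1
G(4) = mex{1} = 0
G(5) = mex{0} = 1
G(6) = mex{1} = 0
G(7) = mex{0,0} = 1
G(8) = mex{1,1} = 0
G(9) = mex{0,0} = 1
G(10) = mex{1,1} = 0
G(11) = mex{0,0} = 1
G(12) = mex{1,1} = 0
G(13) = mex{0,0} = 1
G(14) = mex{1,1} = 0
G(15) = mex{0,0} = 1
G(16) = mex{1,1} = 0
G(17) = mex{0,0} = 1
G(18) = mex{1,1} = 0
G(19) = mex{0,0} = 1
G(20) = mex{1,1} = 0
G(21) = mex{0,0} = 1
G(22) = mex{1,1} = 0
G(23) = mex{0,0} = 1
G(24) = mex{1,1} = 0
Pile A: G(21) = 1.
Pile B: G(24) = 0.
Combined Grundy value = 1 ⊕ 0 = 1.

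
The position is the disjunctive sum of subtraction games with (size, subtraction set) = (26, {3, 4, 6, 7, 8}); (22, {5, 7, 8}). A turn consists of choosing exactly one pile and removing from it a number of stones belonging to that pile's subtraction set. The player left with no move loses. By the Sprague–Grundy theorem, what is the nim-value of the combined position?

0

Pile A, S = {3, 4, 6, 7, 8}:
G(0) = 0
G(1) = mex{} = 0
G(2) = mex{} = 0
G(3) = mex{0} = 1
G(4) = mex{0,0} = 1
G(5) = mex{0,0} = 1
G(6) = mex{1,0,0} = 2
G(7) = mex{1,1,0,0} = 2
G(8) = mex{1,1,0,0,0} = 2
G(9) = mex{2,1,1,0,0} = 3
G(10) = mex{2,2,1,1,0} = 3
G(11) = mex{2,2,1,1,1} = 0
G(12) = mex{3,2,2,1,1} = 0
G(13) = mex{3,3,2,2,1} = 0
G(14) = mex{0,3,2,2,2} = 1
G(15) = mex{0,0,3,2,2} = 1
G(16) = mex{0,0,3,3,2} = 1
G(17) = mex{1,0,0,3,3} = 2
G(18) = mex{1,1,0,0,3} = 2
G(19) = mex{1,1,0,0,0} = 2
G(20) = mex{2,1,1,0,0} = 3
G(21) = mex{2,2,1,1,0} = 3
G(22) = mex{2,2,1,1,1} = 0
G(23) = mex{3,2,2,1,1} = 0
G(24) = mex{3,3,2,2,1} = 0
G(25) = mex{0,3,2,2,2} = 1
G(26) = mex{0,0,3,2,2} = 1
G_A(26) = 1.
Pile B, S = {5, 7, 8}:
n :  0  1  2  3  4  5  6  7  8  9 10 11 12 13 14 15 16 17 18 19 20 21 22
G :  0  0  0  0  0  1  1  1  1  1  2  2  2  0  0  0  0  0  1  1  1  1  1
G_B(22) = 1.
Combined Grundy value = 1 ⊕ 1 = 0.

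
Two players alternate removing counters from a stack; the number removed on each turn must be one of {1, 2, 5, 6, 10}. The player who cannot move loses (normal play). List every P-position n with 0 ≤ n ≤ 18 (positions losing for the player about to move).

G(0) = 0
G(1) = mex{0} = 1
G(2) = mex{1,0} = 2
G(3) = mex{2,1} = 0
G(4) = mex{0,2} = 1
G(5) = mex{1,0,0} = 2
G(6) = mex{2,1,1,0} = 3
G(7) = mex{3,2,2,1} = 0
G(8) = mex{0,3,0,2} = 1
G(9) = mex{1,0,1,0} = 2
G(10) = mex{2,1,2,1,0} = 3
G(11) = mex{3,2,3,2,1} = 0
G(12) = mex{0,3,0,3,2} = 1
G(13) = mex{1,0,1,0,0} = 2
G(14) = mex{2,1,2,1,1} = 0
G(15) = mex{0,2,3,2,2} = 1
G(16) = mex{1,0,0,3,3} = 2
G(17) = mex{2,1,1,0,0} = 3
G(18) = mex{3,2,2,1,1} = 0
P-positions are exactly the n with G(n) = 0.

0, 3, 7, 11, 14, 18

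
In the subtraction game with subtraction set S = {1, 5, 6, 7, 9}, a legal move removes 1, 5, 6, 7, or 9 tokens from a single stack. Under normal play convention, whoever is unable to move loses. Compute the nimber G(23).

G(0) = 0
G(1) = mex{0} = 1
G(2) = mex{1} = 0
G(3) = mex{0} = 1
G(4) = mex{1} = 0
G(5) = mex{0,0} = 1
G(6) = mex{1,1,0} = 2
G(7) = mex{2,0,1,0} = 3
G(8) = mex{3,1,0,1} = 2
G(9) = mex{2,0,1,0,0} = 3
G(10) = mex{3,1,0,1,1} = 2
G(11) = mex{2,2,1,0,0} = 3
G(12) = mex{3,3,2,1,1} = 0
G(13) = mex{0,2,3,2,0} = 1
G(14) = mex{1,3,2,3,1} = 0
G(15) = mex{0,2,3,2,2} = 1
G(16) = mex{1,3,2,3,3} = 0
G(17) = mex{0,0,3,2,2} = 1
G(18) = mex{1,1,0,3,3} = 2
G(19) = mex{2,0,1,0,2} = 3
G(20) = mex{3,1,0,1,3} = 2
G(21) = mex{2,0,1,0,0} = 3
G(22) = mex{3,1,0,1,1} = 2
G(23) = mex{2,2,1,0,0} = 3

3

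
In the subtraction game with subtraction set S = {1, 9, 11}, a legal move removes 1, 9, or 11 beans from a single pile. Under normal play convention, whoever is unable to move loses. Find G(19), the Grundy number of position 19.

1

G(0) = 0
G(1) = mex{0} = 1
G(2) = mex{1} = 0
G(3) = mex{0} = 1
G(4) = mex{1} = 0
G(5) = mex{0} = 1
G(6) = mex{1} = 0
G(7) = mex{0} = 1
G(8) = mex{1} = 0
G(9) = mex{0,0} = 1
G(10) = mex{1,1} = 0
G(11) = mex{0,0,0} = 1
G(12) = mex{1,1,1} = 0
G(13) = mex{0,0,0} = 1
G(14) = mex{1,1,1} = 0
G(15) = mex{0,0,0} = 1
G(16) = mex{1,1,1} = 0
G(17) = mex{0,0,0} = 1
G(18) = mex{1,1,1} = 0
G(19) = mex{0,0,0} = 1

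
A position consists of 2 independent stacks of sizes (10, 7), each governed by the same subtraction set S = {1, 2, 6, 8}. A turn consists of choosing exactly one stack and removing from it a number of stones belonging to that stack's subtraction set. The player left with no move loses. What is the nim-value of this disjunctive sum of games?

0

All stacks use S = {1, 2, 6, 8}:
G(0) = 0
G(1) = mex{0} = 1
G(2) = mex{1,0} = 2
G(3) = mex{2,1} = 0
G(4) = mex{0,2} = 1
G(5) = mex{1,0} = 2
G(6) = mex{2,1,0} = 3
G(7) = mex{3,2,1} = 0
G(8) = mex{0,3,2,0} = 1
G(9) = mex{1,0,0,1} = 2
G(10) = mex{2,1,1,2} = 0
Stack A: G(10) = 0.
Stack B: G(7) = 0.
Combined Grundy value = 0 ⊕ 0 = 0.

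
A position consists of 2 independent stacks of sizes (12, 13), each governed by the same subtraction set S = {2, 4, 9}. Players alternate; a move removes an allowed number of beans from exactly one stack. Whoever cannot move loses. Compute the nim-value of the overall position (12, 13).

All stacks use S = {2, 4, 9}:
G(0) = 0
G(1) = mex{} = 0
G(2) = mex{0} = 1
G(3) = mex{0} = 1
G(4) = mex{1,0} = 2
G(5) = mex{1,0} = 2
G(6) = mex{2,1} = 0
G(7) = mex{2,1} = 0
G(8) = mex{0,2} = 1
G(9) = mex{0,2,0} = 1
G(10) = mex{1,0,0} = 2
G(11) = mex{1,0,1} = 2
G(12) = mex{2,1,1} = 0
G(13) = mex{2,1,2} = 0
Stack A: G(12) = 0.
Stack B: G(13) = 0.
Combined Grundy value = 0 ⊕ 0 = 0.

0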